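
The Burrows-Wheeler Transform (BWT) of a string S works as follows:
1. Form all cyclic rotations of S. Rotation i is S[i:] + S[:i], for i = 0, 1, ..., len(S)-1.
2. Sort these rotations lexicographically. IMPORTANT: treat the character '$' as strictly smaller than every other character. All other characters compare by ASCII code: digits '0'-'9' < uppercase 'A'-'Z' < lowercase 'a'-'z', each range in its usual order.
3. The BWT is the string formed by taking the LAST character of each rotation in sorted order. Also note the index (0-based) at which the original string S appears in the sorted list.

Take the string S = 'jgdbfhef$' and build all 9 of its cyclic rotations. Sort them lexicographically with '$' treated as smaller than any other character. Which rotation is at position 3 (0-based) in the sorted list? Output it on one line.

All 9 rotations (rotation i = S[i:]+S[:i]):
  rot[0] = jgdbfhef$
  rot[1] = gdbfhef$j
  rot[2] = dbfhef$jg
  rot[3] = bfhef$jgd
  rot[4] = fhef$jgdb
  rot[5] = hef$jgdbf
  rot[6] = ef$jgdbfh
  rot[7] = f$jgdbfhe
  rot[8] = $jgdbfhef
Sorted (with $ < everything):
  sorted[0] = $jgdbfhef
  sorted[1] = bfhef$jgd
  sorted[2] = dbfhef$jg
  sorted[3] = ef$jgdbfh
  sorted[4] = f$jgdbfhe
  sorted[5] = fhef$jgdb
  sorted[6] = gdbfhef$j
  sorted[7] = hef$jgdbf
  sorted[8] = jgdbfhef$
sorted[3] = ef$jgdbfh

Answer: ef$jgdbfh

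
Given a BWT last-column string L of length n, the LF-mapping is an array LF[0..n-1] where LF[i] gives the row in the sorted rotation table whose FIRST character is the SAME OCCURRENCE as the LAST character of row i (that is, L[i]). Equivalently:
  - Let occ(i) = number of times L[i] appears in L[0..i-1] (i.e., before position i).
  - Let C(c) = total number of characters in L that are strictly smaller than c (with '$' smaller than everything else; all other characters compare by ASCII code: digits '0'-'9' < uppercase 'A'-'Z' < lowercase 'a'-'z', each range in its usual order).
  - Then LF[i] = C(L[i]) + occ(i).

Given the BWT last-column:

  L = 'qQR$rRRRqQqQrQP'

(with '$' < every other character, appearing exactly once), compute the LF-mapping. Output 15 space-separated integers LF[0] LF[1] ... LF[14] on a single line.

Char counts: '$':1, 'P':1, 'Q':4, 'R':4, 'q':3, 'r':2
C (first-col start): C('$')=0, C('P')=1, C('Q')=2, C('R')=6, C('q')=10, C('r')=13
L[0]='q': occ=0, LF[0]=C('q')+0=10+0=10
L[1]='Q': occ=0, LF[1]=C('Q')+0=2+0=2
L[2]='R': occ=0, LF[2]=C('R')+0=6+0=6
L[3]='$': occ=0, LF[3]=C('$')+0=0+0=0
L[4]='r': occ=0, LF[4]=C('r')+0=13+0=13
L[5]='R': occ=1, LF[5]=C('R')+1=6+1=7
L[6]='R': occ=2, LF[6]=C('R')+2=6+2=8
L[7]='R': occ=3, LF[7]=C('R')+3=6+3=9
L[8]='q': occ=1, LF[8]=C('q')+1=10+1=11
L[9]='Q': occ=1, LF[9]=C('Q')+1=2+1=3
L[10]='q': occ=2, LF[10]=C('q')+2=10+2=12
L[11]='Q': occ=2, LF[11]=C('Q')+2=2+2=4
L[12]='r': occ=1, LF[12]=C('r')+1=13+1=14
L[13]='Q': occ=3, LF[13]=C('Q')+3=2+3=5
L[14]='P': occ=0, LF[14]=C('P')+0=1+0=1

Answer: 10 2 6 0 13 7 8 9 11 3 12 4 14 5 1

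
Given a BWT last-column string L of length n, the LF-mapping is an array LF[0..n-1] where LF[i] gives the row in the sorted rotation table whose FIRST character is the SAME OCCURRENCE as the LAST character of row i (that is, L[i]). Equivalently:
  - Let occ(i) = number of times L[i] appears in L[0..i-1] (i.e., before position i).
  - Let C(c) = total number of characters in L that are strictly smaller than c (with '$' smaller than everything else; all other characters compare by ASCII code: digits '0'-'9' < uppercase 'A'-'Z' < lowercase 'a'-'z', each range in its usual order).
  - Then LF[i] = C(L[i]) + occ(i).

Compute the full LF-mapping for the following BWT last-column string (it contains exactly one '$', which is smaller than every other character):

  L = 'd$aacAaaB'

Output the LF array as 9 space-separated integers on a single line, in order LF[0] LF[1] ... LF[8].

Char counts: '$':1, 'A':1, 'B':1, 'a':4, 'c':1, 'd':1
C (first-col start): C('$')=0, C('A')=1, C('B')=2, C('a')=3, C('c')=7, C('d')=8
L[0]='d': occ=0, LF[0]=C('d')+0=8+0=8
L[1]='$': occ=0, LF[1]=C('$')+0=0+0=0
L[2]='a': occ=0, LF[2]=C('a')+0=3+0=3
L[3]='a': occ=1, LF[3]=C('a')+1=3+1=4
L[4]='c': occ=0, LF[4]=C('c')+0=7+0=7
L[5]='A': occ=0, LF[5]=C('A')+0=1+0=1
L[6]='a': occ=2, LF[6]=C('a')+2=3+2=5
L[7]='a': occ=3, LF[7]=C('a')+3=3+3=6
L[8]='B': occ=0, LF[8]=C('B')+0=2+0=2

Answer: 8 0 3 4 7 1 5 6 2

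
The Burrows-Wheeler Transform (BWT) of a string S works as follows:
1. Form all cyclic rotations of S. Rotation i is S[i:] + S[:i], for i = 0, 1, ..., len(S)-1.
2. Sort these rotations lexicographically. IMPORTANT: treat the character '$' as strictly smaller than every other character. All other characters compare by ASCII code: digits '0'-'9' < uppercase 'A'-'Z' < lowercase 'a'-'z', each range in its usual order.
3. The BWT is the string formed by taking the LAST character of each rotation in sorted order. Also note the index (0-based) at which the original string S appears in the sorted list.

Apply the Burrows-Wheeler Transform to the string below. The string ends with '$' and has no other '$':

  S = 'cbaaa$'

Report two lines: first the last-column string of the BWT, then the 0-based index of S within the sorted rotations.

Answer: aaabc$
5

Derivation:
All 6 rotations (rotation i = S[i:]+S[:i]):
  rot[0] = cbaaa$
  rot[1] = baaa$c
  rot[2] = aaa$cb
  rot[3] = aa$cba
  rot[4] = a$cbaa
  rot[5] = $cbaaa
Sorted (with $ < everything):
  sorted[0] = $cbaaa  (last char: 'a')
  sorted[1] = a$cbaa  (last char: 'a')
  sorted[2] = aa$cba  (last char: 'a')
  sorted[3] = aaa$cb  (last char: 'b')
  sorted[4] = baaa$c  (last char: 'c')
  sorted[5] = cbaaa$  (last char: '$')
Last column: aaabc$
Original string S is at sorted index 5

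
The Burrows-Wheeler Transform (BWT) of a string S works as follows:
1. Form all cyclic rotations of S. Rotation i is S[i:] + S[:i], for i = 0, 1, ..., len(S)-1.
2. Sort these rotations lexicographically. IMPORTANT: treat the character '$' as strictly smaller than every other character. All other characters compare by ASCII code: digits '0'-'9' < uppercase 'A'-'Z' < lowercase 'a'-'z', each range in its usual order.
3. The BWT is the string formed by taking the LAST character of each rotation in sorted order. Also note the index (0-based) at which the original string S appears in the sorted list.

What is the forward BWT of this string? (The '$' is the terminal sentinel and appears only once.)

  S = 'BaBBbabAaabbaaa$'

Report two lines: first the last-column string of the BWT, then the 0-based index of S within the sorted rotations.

All 16 rotations (rotation i = S[i:]+S[:i]):
  rot[0] = BaBBbabAaabbaaa$
  rot[1] = aBBbabAaabbaaa$B
  rot[2] = BBbabAaabbaaa$Ba
  rot[3] = BbabAaabbaaa$BaB
  rot[4] = babAaabbaaa$BaBB
  rot[5] = abAaabbaaa$BaBBb
  rot[6] = bAaabbaaa$BaBBba
  rot[7] = Aaabbaaa$BaBBbab
  rot[8] = aabbaaa$BaBBbabA
  rot[9] = abbaaa$BaBBbabAa
  rot[10] = bbaaa$BaBBbabAaa
  rot[11] = baaa$BaBBbabAaab
  rot[12] = aaa$BaBBbabAaabb
  rot[13] = aa$BaBBbabAaabba
  rot[14] = a$BaBBbabAaabbaa
  rot[15] = $BaBBbabAaabbaaa
Sorted (with $ < everything):
  sorted[0] = $BaBBbabAaabbaaa  (last char: 'a')
  sorted[1] = Aaabbaaa$BaBBbab  (last char: 'b')
  sorted[2] = BBbabAaabbaaa$Ba  (last char: 'a')
  sorted[3] = BaBBbabAaabbaaa$  (last char: '$')
  sorted[4] = BbabAaabbaaa$BaB  (last char: 'B')
  sorted[5] = a$BaBBbabAaabbaa  (last char: 'a')
  sorted[6] = aBBbabAaabbaaa$B  (last char: 'B')
  sorted[7] = aa$BaBBbabAaabba  (last char: 'a')
  sorted[8] = aaa$BaBBbabAaabb  (last char: 'b')
  sorted[9] = aabbaaa$BaBBbabA  (last char: 'A')
  sorted[10] = abAaabbaaa$BaBBb  (last char: 'b')
  sorted[11] = abbaaa$BaBBbabAa  (last char: 'a')
  sorted[12] = bAaabbaaa$BaBBba  (last char: 'a')
  sorted[13] = baaa$BaBBbabAaab  (last char: 'b')
  sorted[14] = babAaabbaaa$BaBB  (last char: 'B')
  sorted[15] = bbaaa$BaBBbabAaa  (last char: 'a')
Last column: aba$BaBabAbaabBa
Original string S is at sorted index 3

Answer: aba$BaBabAbaabBa
3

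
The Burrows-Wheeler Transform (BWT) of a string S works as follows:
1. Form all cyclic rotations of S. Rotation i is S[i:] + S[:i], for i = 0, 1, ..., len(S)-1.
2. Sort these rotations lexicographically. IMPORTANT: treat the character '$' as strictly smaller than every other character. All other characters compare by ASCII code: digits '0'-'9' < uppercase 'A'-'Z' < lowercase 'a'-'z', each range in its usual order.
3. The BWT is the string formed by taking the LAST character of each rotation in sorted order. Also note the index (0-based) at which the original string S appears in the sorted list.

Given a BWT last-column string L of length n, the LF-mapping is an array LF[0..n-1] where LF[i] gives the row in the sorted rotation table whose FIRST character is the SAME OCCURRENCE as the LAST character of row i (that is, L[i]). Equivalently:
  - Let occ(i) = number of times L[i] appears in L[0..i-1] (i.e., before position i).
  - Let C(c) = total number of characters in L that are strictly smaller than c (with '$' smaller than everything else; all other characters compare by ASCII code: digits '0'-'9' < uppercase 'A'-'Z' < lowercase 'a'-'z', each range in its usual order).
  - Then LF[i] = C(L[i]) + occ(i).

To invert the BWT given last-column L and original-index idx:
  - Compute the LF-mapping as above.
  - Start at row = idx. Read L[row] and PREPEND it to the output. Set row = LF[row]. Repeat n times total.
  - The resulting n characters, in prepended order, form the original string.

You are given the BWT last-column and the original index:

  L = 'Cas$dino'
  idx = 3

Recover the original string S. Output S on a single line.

LF mapping: 1 2 7 0 3 4 5 6
Walk LF starting at row 3, prepending L[row]:
  step 1: row=3, L[3]='$', prepend. Next row=LF[3]=0
  step 2: row=0, L[0]='C', prepend. Next row=LF[0]=1
  step 3: row=1, L[1]='a', prepend. Next row=LF[1]=2
  step 4: row=2, L[2]='s', prepend. Next row=LF[2]=7
  step 5: row=7, L[7]='o', prepend. Next row=LF[7]=6
  step 6: row=6, L[6]='n', prepend. Next row=LF[6]=5
  step 7: row=5, L[5]='i', prepend. Next row=LF[5]=4
  step 8: row=4, L[4]='d', prepend. Next row=LF[4]=3
Reversed output: dinosaC$

Answer: dinosaC$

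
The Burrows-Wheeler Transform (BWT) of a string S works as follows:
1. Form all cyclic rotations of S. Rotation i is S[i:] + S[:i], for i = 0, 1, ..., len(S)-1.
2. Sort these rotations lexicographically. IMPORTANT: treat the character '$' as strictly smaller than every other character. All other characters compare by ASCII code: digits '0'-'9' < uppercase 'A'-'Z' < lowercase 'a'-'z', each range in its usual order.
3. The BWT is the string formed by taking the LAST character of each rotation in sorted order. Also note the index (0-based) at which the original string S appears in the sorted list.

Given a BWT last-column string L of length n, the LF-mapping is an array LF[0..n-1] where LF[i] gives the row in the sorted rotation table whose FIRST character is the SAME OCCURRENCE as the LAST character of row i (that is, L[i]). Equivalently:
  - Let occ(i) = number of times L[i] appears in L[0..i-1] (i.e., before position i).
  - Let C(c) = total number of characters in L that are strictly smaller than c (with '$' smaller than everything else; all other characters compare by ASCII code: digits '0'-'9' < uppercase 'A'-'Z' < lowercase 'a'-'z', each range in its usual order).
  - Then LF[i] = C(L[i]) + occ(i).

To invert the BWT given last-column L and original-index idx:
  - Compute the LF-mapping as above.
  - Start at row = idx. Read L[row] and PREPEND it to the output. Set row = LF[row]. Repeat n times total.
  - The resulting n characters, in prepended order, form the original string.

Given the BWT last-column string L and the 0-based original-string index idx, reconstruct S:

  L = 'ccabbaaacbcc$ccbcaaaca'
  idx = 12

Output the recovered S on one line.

Answer: bcacccbaaccaaacbbaacc$

Derivation:
LF mapping: 13 14 1 9 10 2 3 4 15 11 16 17 0 18 19 12 20 5 6 7 21 8
Walk LF starting at row 12, prepending L[row]:
  step 1: row=12, L[12]='$', prepend. Next row=LF[12]=0
  step 2: row=0, L[0]='c', prepend. Next row=LF[0]=13
  step 3: row=13, L[13]='c', prepend. Next row=LF[13]=18
  step 4: row=18, L[18]='a', prepend. Next row=LF[18]=6
  step 5: row=6, L[6]='a', prepend. Next row=LF[6]=3
  step 6: row=3, L[3]='b', prepend. Next row=LF[3]=9
  step 7: row=9, L[9]='b', prepend. Next row=LF[9]=11
  step 8: row=11, L[11]='c', prepend. Next row=LF[11]=17
  step 9: row=17, L[17]='a', prepend. Next row=LF[17]=5
  step 10: row=5, L[5]='a', prepend. Next row=LF[5]=2
  step 11: row=2, L[2]='a', prepend. Next row=LF[2]=1
  step 12: row=1, L[1]='c', prepend. Next row=LF[1]=14
  step 13: row=14, L[14]='c', prepend. Next row=LF[14]=19
  step 14: row=19, L[19]='a', prepend. Next row=LF[19]=7
  step 15: row=7, L[7]='a', prepend. Next row=LF[7]=4
  step 16: row=4, L[4]='b', prepend. Next row=LF[4]=10
  step 17: row=10, L[10]='c', prepend. Next row=LF[10]=16
  step 18: row=16, L[16]='c', prepend. Next row=LF[16]=20
  step 19: row=20, L[20]='c', prepend. Next row=LF[20]=21
  step 20: row=21, L[21]='a', prepend. Next row=LF[21]=8
  step 21: row=8, L[8]='c', prepend. Next row=LF[8]=15
  step 22: row=15, L[15]='b', prepend. Next row=LF[15]=12
Reversed output: bcacccbaaccaaacbbaacc$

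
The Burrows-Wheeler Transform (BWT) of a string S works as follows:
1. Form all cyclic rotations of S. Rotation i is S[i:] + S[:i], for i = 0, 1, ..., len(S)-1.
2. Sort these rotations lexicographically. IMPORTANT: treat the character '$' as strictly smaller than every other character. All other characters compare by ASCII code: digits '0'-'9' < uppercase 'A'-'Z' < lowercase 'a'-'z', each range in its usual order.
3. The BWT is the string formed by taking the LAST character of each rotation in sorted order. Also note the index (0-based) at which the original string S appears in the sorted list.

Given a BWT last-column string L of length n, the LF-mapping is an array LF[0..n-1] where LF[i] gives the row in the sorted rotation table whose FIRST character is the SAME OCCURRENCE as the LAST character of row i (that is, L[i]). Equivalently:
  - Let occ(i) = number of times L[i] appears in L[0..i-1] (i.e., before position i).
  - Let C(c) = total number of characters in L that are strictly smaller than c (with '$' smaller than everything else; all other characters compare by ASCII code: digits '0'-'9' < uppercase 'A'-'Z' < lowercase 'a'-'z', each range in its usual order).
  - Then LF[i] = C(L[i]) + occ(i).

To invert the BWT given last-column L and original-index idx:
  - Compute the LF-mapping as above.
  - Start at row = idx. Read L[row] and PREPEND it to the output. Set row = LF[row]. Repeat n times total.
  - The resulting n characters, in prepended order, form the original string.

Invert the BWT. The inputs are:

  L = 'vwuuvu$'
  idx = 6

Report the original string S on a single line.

LF mapping: 4 6 1 2 5 3 0
Walk LF starting at row 6, prepending L[row]:
  step 1: row=6, L[6]='$', prepend. Next row=LF[6]=0
  step 2: row=0, L[0]='v', prepend. Next row=LF[0]=4
  step 3: row=4, L[4]='v', prepend. Next row=LF[4]=5
  step 4: row=5, L[5]='u', prepend. Next row=LF[5]=3
  step 5: row=3, L[3]='u', prepend. Next row=LF[3]=2
  step 6: row=2, L[2]='u', prepend. Next row=LF[2]=1
  step 7: row=1, L[1]='w', prepend. Next row=LF[1]=6
Reversed output: wuuuvv$

Answer: wuuuvv$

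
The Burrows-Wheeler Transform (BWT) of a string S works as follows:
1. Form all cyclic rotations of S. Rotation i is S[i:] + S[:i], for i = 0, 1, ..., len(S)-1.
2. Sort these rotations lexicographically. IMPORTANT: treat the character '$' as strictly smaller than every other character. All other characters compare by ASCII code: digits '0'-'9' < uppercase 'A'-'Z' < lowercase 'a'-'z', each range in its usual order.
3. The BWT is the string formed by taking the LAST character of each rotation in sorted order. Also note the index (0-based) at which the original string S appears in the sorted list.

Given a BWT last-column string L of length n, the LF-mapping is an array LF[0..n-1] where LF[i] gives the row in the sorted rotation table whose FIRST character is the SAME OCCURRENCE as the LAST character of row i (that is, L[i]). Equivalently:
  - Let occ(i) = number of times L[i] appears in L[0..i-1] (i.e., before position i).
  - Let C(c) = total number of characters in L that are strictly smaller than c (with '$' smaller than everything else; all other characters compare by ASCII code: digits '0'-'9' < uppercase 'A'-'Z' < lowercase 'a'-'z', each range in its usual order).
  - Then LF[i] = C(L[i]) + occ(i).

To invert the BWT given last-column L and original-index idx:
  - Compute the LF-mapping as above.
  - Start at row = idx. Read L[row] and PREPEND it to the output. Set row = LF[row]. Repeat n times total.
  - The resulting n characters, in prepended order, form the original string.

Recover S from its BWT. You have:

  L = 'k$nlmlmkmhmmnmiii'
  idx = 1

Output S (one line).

Answer: hminmmklinimmmlk$

Derivation:
LF mapping: 5 0 15 7 9 8 10 6 11 1 12 13 16 14 2 3 4
Walk LF starting at row 1, prepending L[row]:
  step 1: row=1, L[1]='$', prepend. Next row=LF[1]=0
  step 2: row=0, L[0]='k', prepend. Next row=LF[0]=5
  step 3: row=5, L[5]='l', prepend. Next row=LF[5]=8
  step 4: row=8, L[8]='m', prepend. Next row=LF[8]=11
  step 5: row=11, L[11]='m', prepend. Next row=LF[11]=13
  step 6: row=13, L[13]='m', prepend. Next row=LF[13]=14
  step 7: row=14, L[14]='i', prepend. Next row=LF[14]=2
  step 8: row=2, L[2]='n', prepend. Next row=LF[2]=15
  step 9: row=15, L[15]='i', prepend. Next row=LF[15]=3
  step 10: row=3, L[3]='l', prepend. Next row=LF[3]=7
  step 11: row=7, L[7]='k', prepend. Next row=LF[7]=6
  step 12: row=6, L[6]='m', prepend. Next row=LF[6]=10
  step 13: row=10, L[10]='m', prepend. Next row=LF[10]=12
  step 14: row=12, L[12]='n', prepend. Next row=LF[12]=16
  step 15: row=16, L[16]='i', prepend. Next row=LF[16]=4
  step 16: row=4, L[4]='m', prepend. Next row=LF[4]=9
  step 17: row=9, L[9]='h', prepend. Next row=LF[9]=1
Reversed output: hminmmklinimmmlk$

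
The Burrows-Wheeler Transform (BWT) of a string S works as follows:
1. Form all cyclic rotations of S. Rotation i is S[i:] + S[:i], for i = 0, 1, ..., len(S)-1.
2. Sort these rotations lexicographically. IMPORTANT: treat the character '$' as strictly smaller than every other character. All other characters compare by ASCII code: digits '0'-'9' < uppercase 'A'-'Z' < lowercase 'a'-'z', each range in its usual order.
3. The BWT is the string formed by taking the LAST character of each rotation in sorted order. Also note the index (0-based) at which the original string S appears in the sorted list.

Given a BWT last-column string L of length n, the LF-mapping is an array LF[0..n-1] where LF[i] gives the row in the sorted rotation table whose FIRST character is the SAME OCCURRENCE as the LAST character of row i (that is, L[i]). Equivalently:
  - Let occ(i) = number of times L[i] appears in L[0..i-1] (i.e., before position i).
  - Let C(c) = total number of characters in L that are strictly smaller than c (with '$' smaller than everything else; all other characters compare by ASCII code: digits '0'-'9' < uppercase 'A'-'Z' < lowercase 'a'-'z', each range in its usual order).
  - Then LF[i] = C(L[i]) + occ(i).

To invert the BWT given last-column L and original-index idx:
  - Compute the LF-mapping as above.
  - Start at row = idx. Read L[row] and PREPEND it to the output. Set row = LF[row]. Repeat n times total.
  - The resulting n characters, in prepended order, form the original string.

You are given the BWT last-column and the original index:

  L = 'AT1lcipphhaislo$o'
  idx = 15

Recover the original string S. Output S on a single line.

Answer: philosophicalT1A$

Derivation:
LF mapping: 2 3 1 10 5 8 14 15 6 7 4 9 16 11 12 0 13
Walk LF starting at row 15, prepending L[row]:
  step 1: row=15, L[15]='$', prepend. Next row=LF[15]=0
  step 2: row=0, L[0]='A', prepend. Next row=LF[0]=2
  step 3: row=2, L[2]='1', prepend. Next row=LF[2]=1
  step 4: row=1, L[1]='T', prepend. Next row=LF[1]=3
  step 5: row=3, L[3]='l', prepend. Next row=LF[3]=10
  step 6: row=10, L[10]='a', prepend. Next row=LF[10]=4
  step 7: row=4, L[4]='c', prepend. Next row=LF[4]=5
  step 8: row=5, L[5]='i', prepend. Next row=LF[5]=8
  step 9: row=8, L[8]='h', prepend. Next row=LF[8]=6
  step 10: row=6, L[6]='p', prepend. Next row=LF[6]=14
  step 11: row=14, L[14]='o', prepend. Next row=LF[14]=12
  step 12: row=12, L[12]='s', prepend. Next row=LF[12]=16
  step 13: row=16, L[16]='o', prepend. Next row=LF[16]=13
  step 14: row=13, L[13]='l', prepend. Next row=LF[13]=11
  step 15: row=11, L[11]='i', prepend. Next row=LF[11]=9
  step 16: row=9, L[9]='h', prepend. Next row=LF[9]=7
  step 17: row=7, L[7]='p', prepend. Next row=LF[7]=15
Reversed output: philosophicalT1A$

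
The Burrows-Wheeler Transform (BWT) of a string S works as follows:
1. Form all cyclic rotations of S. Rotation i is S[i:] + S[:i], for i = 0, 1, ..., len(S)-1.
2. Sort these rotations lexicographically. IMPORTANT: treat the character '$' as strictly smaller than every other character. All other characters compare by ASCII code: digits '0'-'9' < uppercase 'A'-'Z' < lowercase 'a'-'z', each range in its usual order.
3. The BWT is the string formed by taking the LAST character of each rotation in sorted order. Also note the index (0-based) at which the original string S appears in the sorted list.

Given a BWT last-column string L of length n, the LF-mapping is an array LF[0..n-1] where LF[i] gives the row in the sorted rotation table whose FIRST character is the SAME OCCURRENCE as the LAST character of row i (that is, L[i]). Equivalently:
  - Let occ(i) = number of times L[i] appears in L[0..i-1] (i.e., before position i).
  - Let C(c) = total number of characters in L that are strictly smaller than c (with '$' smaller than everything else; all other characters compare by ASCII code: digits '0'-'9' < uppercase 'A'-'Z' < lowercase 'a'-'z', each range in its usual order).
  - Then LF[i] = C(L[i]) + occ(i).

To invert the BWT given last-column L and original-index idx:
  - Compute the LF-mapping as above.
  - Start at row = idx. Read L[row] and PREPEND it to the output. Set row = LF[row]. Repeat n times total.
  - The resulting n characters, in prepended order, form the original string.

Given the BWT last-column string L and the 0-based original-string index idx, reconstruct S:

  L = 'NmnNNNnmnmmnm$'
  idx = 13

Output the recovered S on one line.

Answer: nnmmmnmnNNNmN$

Derivation:
LF mapping: 1 5 10 2 3 4 11 6 12 7 8 13 9 0
Walk LF starting at row 13, prepending L[row]:
  step 1: row=13, L[13]='$', prepend. Next row=LF[13]=0
  step 2: row=0, L[0]='N', prepend. Next row=LF[0]=1
  step 3: row=1, L[1]='m', prepend. Next row=LF[1]=5
  step 4: row=5, L[5]='N', prepend. Next row=LF[5]=4
  step 5: row=4, L[4]='N', prepend. Next row=LF[4]=3
  step 6: row=3, L[3]='N', prepend. Next row=LF[3]=2
  step 7: row=2, L[2]='n', prepend. Next row=LF[2]=10
  step 8: row=10, L[10]='m', prepend. Next row=LF[10]=8
  step 9: row=8, L[8]='n', prepend. Next row=LF[8]=12
  step 10: row=12, L[12]='m', prepend. Next row=LF[12]=9
  step 11: row=9, L[9]='m', prepend. Next row=LF[9]=7
  step 12: row=7, L[7]='m', prepend. Next row=LF[7]=6
  step 13: row=6, L[6]='n', prepend. Next row=LF[6]=11
  step 14: row=11, L[11]='n', prepend. Next row=LF[11]=13
Reversed output: nnmmmnmnNNNmN$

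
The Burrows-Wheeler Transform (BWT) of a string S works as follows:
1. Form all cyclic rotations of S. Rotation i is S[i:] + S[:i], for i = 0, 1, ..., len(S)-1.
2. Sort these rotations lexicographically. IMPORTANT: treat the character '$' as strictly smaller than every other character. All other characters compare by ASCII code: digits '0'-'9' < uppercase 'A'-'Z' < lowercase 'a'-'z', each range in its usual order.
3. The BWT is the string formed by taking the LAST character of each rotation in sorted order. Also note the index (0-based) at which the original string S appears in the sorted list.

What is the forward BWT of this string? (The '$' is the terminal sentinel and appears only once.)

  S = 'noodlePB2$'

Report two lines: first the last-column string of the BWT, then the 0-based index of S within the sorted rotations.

All 10 rotations (rotation i = S[i:]+S[:i]):
  rot[0] = noodlePB2$
  rot[1] = oodlePB2$n
  rot[2] = odlePB2$no
  rot[3] = dlePB2$noo
  rot[4] = lePB2$nood
  rot[5] = ePB2$noodl
  rot[6] = PB2$noodle
  rot[7] = B2$noodleP
  rot[8] = 2$noodlePB
  rot[9] = $noodlePB2
Sorted (with $ < everything):
  sorted[0] = $noodlePB2  (last char: '2')
  sorted[1] = 2$noodlePB  (last char: 'B')
  sorted[2] = B2$noodleP  (last char: 'P')
  sorted[3] = PB2$noodle  (last char: 'e')
  sorted[4] = dlePB2$noo  (last char: 'o')
  sorted[5] = ePB2$noodl  (last char: 'l')
  sorted[6] = lePB2$nood  (last char: 'd')
  sorted[7] = noodlePB2$  (last char: '$')
  sorted[8] = odlePB2$no  (last char: 'o')
  sorted[9] = oodlePB2$n  (last char: 'n')
Last column: 2BPeold$on
Original string S is at sorted index 7

Answer: 2BPeold$on
7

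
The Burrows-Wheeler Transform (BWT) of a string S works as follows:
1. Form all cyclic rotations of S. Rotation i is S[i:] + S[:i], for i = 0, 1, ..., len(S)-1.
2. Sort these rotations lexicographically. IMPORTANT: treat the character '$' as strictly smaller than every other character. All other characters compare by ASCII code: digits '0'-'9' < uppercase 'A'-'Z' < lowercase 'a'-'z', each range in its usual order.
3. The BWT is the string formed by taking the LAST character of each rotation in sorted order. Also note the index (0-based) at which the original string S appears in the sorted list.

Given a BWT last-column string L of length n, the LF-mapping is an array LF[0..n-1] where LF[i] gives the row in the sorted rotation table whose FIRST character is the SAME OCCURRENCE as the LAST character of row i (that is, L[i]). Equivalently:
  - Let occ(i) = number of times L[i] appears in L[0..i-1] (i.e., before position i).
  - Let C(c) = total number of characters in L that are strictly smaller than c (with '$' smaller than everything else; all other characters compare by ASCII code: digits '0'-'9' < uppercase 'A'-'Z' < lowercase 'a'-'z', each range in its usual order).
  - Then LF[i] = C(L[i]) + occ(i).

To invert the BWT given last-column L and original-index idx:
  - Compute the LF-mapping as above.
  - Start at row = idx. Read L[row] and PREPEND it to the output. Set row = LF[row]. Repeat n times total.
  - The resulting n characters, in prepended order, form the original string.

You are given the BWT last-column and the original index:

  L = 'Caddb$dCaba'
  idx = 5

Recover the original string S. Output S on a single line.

LF mapping: 1 3 8 9 6 0 10 2 4 7 5
Walk LF starting at row 5, prepending L[row]:
  step 1: row=5, L[5]='$', prepend. Next row=LF[5]=0
  step 2: row=0, L[0]='C', prepend. Next row=LF[0]=1
  step 3: row=1, L[1]='a', prepend. Next row=LF[1]=3
  step 4: row=3, L[3]='d', prepend. Next row=LF[3]=9
  step 5: row=9, L[9]='b', prepend. Next row=LF[9]=7
  step 6: row=7, L[7]='C', prepend. Next row=LF[7]=2
  step 7: row=2, L[2]='d', prepend. Next row=LF[2]=8
  step 8: row=8, L[8]='a', prepend. Next row=LF[8]=4
  step 9: row=4, L[4]='b', prepend. Next row=LF[4]=6
  step 10: row=6, L[6]='d', prepend. Next row=LF[6]=10
  step 11: row=10, L[10]='a', prepend. Next row=LF[10]=5
Reversed output: adbadCbdaC$

Answer: adbadCbdaC$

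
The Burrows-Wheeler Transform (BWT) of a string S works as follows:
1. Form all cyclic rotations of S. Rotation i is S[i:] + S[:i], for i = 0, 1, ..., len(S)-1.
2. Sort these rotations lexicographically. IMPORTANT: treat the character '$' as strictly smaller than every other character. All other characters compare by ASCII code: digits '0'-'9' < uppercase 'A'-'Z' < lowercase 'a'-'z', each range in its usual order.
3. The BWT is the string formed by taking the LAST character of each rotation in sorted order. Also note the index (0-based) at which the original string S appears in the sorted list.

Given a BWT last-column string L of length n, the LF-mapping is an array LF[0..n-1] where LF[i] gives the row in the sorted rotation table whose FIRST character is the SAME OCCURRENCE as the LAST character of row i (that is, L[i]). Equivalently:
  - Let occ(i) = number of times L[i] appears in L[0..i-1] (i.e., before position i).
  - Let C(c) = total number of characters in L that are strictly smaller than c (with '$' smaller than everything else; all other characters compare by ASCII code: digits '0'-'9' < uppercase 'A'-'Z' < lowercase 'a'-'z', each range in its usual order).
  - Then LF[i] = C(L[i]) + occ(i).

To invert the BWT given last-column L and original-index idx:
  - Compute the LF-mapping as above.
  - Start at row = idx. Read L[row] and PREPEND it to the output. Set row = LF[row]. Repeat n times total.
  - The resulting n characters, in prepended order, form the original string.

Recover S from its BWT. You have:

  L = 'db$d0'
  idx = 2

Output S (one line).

Answer: b0dd$

Derivation:
LF mapping: 3 2 0 4 1
Walk LF starting at row 2, prepending L[row]:
  step 1: row=2, L[2]='$', prepend. Next row=LF[2]=0
  step 2: row=0, L[0]='d', prepend. Next row=LF[0]=3
  step 3: row=3, L[3]='d', prepend. Next row=LF[3]=4
  step 4: row=4, L[4]='0', prepend. Next row=LF[4]=1
  step 5: row=1, L[1]='b', prepend. Next row=LF[1]=2
Reversed output: b0dd$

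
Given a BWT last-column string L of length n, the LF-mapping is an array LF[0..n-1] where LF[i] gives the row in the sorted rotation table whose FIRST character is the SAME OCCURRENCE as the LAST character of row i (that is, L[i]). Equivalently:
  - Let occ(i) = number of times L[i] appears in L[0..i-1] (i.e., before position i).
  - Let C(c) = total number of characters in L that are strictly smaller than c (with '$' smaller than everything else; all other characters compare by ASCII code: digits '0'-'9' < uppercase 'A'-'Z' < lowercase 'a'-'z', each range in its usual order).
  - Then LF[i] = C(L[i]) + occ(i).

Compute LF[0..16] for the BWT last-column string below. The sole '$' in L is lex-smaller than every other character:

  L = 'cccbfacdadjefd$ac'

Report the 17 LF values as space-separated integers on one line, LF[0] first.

Char counts: '$':1, 'a':3, 'b':1, 'c':5, 'd':3, 'e':1, 'f':2, 'j':1
C (first-col start): C('$')=0, C('a')=1, C('b')=4, C('c')=5, C('d')=10, C('e')=13, C('f')=14, C('j')=16
L[0]='c': occ=0, LF[0]=C('c')+0=5+0=5
L[1]='c': occ=1, LF[1]=C('c')+1=5+1=6
L[2]='c': occ=2, LF[2]=C('c')+2=5+2=7
L[3]='b': occ=0, LF[3]=C('b')+0=4+0=4
L[4]='f': occ=0, LF[4]=C('f')+0=14+0=14
L[5]='a': occ=0, LF[5]=C('a')+0=1+0=1
L[6]='c': occ=3, LF[6]=C('c')+3=5+3=8
L[7]='d': occ=0, LF[7]=C('d')+0=10+0=10
L[8]='a': occ=1, LF[8]=C('a')+1=1+1=2
L[9]='d': occ=1, LF[9]=C('d')+1=10+1=11
L[10]='j': occ=0, LF[10]=C('j')+0=16+0=16
L[11]='e': occ=0, LF[11]=C('e')+0=13+0=13
L[12]='f': occ=1, LF[12]=C('f')+1=14+1=15
L[13]='d': occ=2, LF[13]=C('d')+2=10+2=12
L[14]='$': occ=0, LF[14]=C('$')+0=0+0=0
L[15]='a': occ=2, LF[15]=C('a')+2=1+2=3
L[16]='c': occ=4, LF[16]=C('c')+4=5+4=9

Answer: 5 6 7 4 14 1 8 10 2 11 16 13 15 12 0 3 9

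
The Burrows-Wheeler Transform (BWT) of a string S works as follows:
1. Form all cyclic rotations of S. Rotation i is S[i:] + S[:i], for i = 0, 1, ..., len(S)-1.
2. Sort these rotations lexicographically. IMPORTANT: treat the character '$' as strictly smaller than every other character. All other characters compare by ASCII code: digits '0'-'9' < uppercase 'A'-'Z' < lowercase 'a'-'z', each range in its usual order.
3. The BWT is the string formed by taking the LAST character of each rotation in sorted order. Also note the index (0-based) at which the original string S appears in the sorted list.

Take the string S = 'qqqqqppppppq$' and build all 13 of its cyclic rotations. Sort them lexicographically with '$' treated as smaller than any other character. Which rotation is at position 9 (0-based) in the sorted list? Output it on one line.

Answer: qqppppppq$qqq

Derivation:
All 13 rotations (rotation i = S[i:]+S[:i]):
  rot[0] = qqqqqppppppq$
  rot[1] = qqqqppppppq$q
  rot[2] = qqqppppppq$qq
  rot[3] = qqppppppq$qqq
  rot[4] = qppppppq$qqqq
  rot[5] = ppppppq$qqqqq
  rot[6] = pppppq$qqqqqp
  rot[7] = ppppq$qqqqqpp
  rot[8] = pppq$qqqqqppp
  rot[9] = ppq$qqqqqpppp
  rot[10] = pq$qqqqqppppp
  rot[11] = q$qqqqqpppppp
  rot[12] = $qqqqqppppppq
Sorted (with $ < everything):
  sorted[0] = $qqqqqppppppq
  sorted[1] = ppppppq$qqqqq
  sorted[2] = pppppq$qqqqqp
  sorted[3] = ppppq$qqqqqpp
  sorted[4] = pppq$qqqqqppp
  sorted[5] = ppq$qqqqqpppp
  sorted[6] = pq$qqqqqppppp
  sorted[7] = q$qqqqqpppppp
  sorted[8] = qppppppq$qqqq
  sorted[9] = qqppppppq$qqq
  sorted[10] = qqqppppppq$qq
  sorted[11] = qqqqppppppq$q
  sorted[12] = qqqqqppppppq$
sorted[9] = qqppppppq$qqq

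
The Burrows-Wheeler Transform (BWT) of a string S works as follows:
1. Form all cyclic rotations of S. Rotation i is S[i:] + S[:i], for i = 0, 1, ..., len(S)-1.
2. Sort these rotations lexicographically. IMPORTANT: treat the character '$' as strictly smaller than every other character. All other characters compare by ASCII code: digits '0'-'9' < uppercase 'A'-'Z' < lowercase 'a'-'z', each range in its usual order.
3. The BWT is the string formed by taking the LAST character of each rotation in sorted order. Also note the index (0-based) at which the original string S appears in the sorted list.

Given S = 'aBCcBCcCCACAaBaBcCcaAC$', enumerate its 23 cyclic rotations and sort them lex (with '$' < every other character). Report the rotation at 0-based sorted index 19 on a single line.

Answer: cBCcCCACAaBaBcCcaAC$aBC

Derivation:
All 23 rotations (rotation i = S[i:]+S[:i]):
  rot[0] = aBCcBCcCCACAaBaBcCcaAC$
  rot[1] = BCcBCcCCACAaBaBcCcaAC$a
  rot[2] = CcBCcCCACAaBaBcCcaAC$aB
  rot[3] = cBCcCCACAaBaBcCcaAC$aBC
  rot[4] = BCcCCACAaBaBcCcaAC$aBCc
  rot[5] = CcCCACAaBaBcCcaAC$aBCcB
  rot[6] = cCCACAaBaBcCcaAC$aBCcBC
  rot[7] = CCACAaBaBcCcaAC$aBCcBCc
  rot[8] = CACAaBaBcCcaAC$aBCcBCcC
  rot[9] = ACAaBaBcCcaAC$aBCcBCcCC
  rot[10] = CAaBaBcCcaAC$aBCcBCcCCA
  rot[11] = AaBaBcCcaAC$aBCcBCcCCAC
  rot[12] = aBaBcCcaAC$aBCcBCcCCACA
  rot[13] = BaBcCcaAC$aBCcBCcCCACAa
  rot[14] = aBcCcaAC$aBCcBCcCCACAaB
  rot[15] = BcCcaAC$aBCcBCcCCACAaBa
  rot[16] = cCcaAC$aBCcBCcCCACAaBaB
  rot[17] = CcaAC$aBCcBCcCCACAaBaBc
  rot[18] = caAC$aBCcBCcCCACAaBaBcC
  rot[19] = aAC$aBCcBCcCCACAaBaBcCc
  rot[20] = AC$aBCcBCcCCACAaBaBcCca
  rot[21] = C$aBCcBCcCCACAaBaBcCcaA
  rot[22] = $aBCcBCcCCACAaBaBcCcaAC
Sorted (with $ < everything):
  sorted[0] = $aBCcBCcCCACAaBaBcCcaAC
  sorted[1] = AC$aBCcBCcCCACAaBaBcCca
  sorted[2] = ACAaBaBcCcaAC$aBCcBCcCC
  sorted[3] = AaBaBcCcaAC$aBCcBCcCCAC
  sorted[4] = BCcBCcCCACAaBaBcCcaAC$a
  sorted[5] = BCcCCACAaBaBcCcaAC$aBCc
  sorted[6] = BaBcCcaAC$aBCcBCcCCACAa
  sorted[7] = BcCcaAC$aBCcBCcCCACAaBa
  sorted[8] = C$aBCcBCcCCACAaBaBcCcaA
  sorted[9] = CACAaBaBcCcaAC$aBCcBCcC
  sorted[10] = CAaBaBcCcaAC$aBCcBCcCCA
  sorted[11] = CCACAaBaBcCcaAC$aBCcBCc
  sorted[12] = CcBCcCCACAaBaBcCcaAC$aB
  sorted[13] = CcCCACAaBaBcCcaAC$aBCcB
  sorted[14] = CcaAC$aBCcBCcCCACAaBaBc
  sorted[15] = aAC$aBCcBCcCCACAaBaBcCc
  sorted[16] = aBCcBCcCCACAaBaBcCcaAC$
  sorted[17] = aBaBcCcaAC$aBCcBCcCCACA
  sorted[18] = aBcCcaAC$aBCcBCcCCACAaB
  sorted[19] = cBCcCCACAaBaBcCcaAC$aBC
  sorted[20] = cCCACAaBaBcCcaAC$aBCcBC
  sorted[21] = cCcaAC$aBCcBCcCCACAaBaB
  sorted[22] = caAC$aBCcBCcCCACAaBaBcC
sorted[19] = cBCcCCACAaBaBcCcaAC$aBC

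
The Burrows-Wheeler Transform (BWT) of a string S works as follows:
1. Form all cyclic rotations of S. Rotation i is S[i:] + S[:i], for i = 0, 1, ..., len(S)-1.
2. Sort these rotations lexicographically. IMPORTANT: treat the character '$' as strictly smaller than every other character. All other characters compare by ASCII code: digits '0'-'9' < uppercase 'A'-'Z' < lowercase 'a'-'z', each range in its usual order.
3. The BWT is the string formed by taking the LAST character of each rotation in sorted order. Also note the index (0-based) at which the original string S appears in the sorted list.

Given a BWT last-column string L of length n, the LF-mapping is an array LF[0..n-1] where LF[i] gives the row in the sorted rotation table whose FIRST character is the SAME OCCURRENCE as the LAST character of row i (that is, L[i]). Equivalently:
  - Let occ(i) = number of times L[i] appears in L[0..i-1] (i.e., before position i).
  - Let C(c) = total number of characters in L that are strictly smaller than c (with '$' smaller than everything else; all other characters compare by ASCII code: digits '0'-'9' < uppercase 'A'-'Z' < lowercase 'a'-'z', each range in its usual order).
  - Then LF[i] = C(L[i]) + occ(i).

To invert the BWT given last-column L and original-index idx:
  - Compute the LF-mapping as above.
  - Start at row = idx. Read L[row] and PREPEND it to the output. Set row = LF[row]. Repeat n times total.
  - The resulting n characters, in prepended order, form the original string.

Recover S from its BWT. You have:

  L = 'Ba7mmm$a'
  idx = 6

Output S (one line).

Answer: mamma7B$

Derivation:
LF mapping: 2 3 1 5 6 7 0 4
Walk LF starting at row 6, prepending L[row]:
  step 1: row=6, L[6]='$', prepend. Next row=LF[6]=0
  step 2: row=0, L[0]='B', prepend. Next row=LF[0]=2
  step 3: row=2, L[2]='7', prepend. Next row=LF[2]=1
  step 4: row=1, L[1]='a', prepend. Next row=LF[1]=3
  step 5: row=3, L[3]='m', prepend. Next row=LF[3]=5
  step 6: row=5, L[5]='m', prepend. Next row=LF[5]=7
  step 7: row=7, L[7]='a', prepend. Next row=LF[7]=4
  step 8: row=4, L[4]='m', prepend. Next row=LF[4]=6
Reversed output: mamma7B$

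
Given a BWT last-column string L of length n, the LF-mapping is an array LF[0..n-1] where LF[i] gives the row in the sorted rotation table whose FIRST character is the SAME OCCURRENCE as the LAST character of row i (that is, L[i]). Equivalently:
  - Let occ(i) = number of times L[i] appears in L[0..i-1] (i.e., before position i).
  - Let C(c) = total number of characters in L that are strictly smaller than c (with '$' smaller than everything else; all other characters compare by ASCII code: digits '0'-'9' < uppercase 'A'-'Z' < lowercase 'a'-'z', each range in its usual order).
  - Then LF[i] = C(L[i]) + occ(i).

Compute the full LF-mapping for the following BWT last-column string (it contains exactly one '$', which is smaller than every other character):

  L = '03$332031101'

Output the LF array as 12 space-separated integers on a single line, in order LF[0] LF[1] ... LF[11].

Answer: 1 8 0 9 10 7 2 11 4 5 3 6

Derivation:
Char counts: '$':1, '0':3, '1':3, '2':1, '3':4
C (first-col start): C('$')=0, C('0')=1, C('1')=4, C('2')=7, C('3')=8
L[0]='0': occ=0, LF[0]=C('0')+0=1+0=1
L[1]='3': occ=0, LF[1]=C('3')+0=8+0=8
L[2]='$': occ=0, LF[2]=C('$')+0=0+0=0
L[3]='3': occ=1, LF[3]=C('3')+1=8+1=9
L[4]='3': occ=2, LF[4]=C('3')+2=8+2=10
L[5]='2': occ=0, LF[5]=C('2')+0=7+0=7
L[6]='0': occ=1, LF[6]=C('0')+1=1+1=2
L[7]='3': occ=3, LF[7]=C('3')+3=8+3=11
L[8]='1': occ=0, LF[8]=C('1')+0=4+0=4
L[9]='1': occ=1, LF[9]=C('1')+1=4+1=5
L[10]='0': occ=2, LF[10]=C('0')+2=1+2=3
L[11]='1': occ=2, LF[11]=C('1')+2=4+2=6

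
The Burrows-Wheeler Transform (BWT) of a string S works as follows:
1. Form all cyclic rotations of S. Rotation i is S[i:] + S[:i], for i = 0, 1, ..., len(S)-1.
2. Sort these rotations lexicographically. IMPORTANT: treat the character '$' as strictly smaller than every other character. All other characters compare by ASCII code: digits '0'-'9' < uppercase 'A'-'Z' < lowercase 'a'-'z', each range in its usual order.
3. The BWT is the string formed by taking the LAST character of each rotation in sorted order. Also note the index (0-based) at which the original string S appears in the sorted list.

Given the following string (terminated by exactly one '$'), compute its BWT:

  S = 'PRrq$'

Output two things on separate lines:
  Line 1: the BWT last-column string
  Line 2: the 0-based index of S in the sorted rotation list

All 5 rotations (rotation i = S[i:]+S[:i]):
  rot[0] = PRrq$
  rot[1] = Rrq$P
  rot[2] = rq$PR
  rot[3] = q$PRr
  rot[4] = $PRrq
Sorted (with $ < everything):
  sorted[0] = $PRrq  (last char: 'q')
  sorted[1] = PRrq$  (last char: '$')
  sorted[2] = Rrq$P  (last char: 'P')
  sorted[3] = q$PRr  (last char: 'r')
  sorted[4] = rq$PR  (last char: 'R')
Last column: q$PrR
Original string S is at sorted index 1

Answer: q$PrR
1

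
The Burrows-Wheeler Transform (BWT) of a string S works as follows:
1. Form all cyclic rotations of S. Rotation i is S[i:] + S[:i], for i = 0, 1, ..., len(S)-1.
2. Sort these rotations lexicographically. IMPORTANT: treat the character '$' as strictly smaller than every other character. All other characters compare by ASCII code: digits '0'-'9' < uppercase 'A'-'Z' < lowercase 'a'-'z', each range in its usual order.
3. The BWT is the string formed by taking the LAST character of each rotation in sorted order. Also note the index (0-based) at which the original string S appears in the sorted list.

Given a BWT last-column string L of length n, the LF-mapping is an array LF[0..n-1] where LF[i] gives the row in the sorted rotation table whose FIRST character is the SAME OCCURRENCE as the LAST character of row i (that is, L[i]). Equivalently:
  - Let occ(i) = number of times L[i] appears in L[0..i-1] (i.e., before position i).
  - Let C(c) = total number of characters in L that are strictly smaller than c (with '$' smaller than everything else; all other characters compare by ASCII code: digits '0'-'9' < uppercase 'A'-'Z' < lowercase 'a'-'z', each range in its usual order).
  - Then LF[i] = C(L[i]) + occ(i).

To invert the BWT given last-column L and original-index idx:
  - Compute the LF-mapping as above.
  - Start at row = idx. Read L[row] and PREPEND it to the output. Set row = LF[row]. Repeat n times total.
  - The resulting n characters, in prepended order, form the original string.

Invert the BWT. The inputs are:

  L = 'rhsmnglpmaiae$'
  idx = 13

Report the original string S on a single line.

Answer: saplinghammer$

Derivation:
LF mapping: 12 5 13 8 10 4 7 11 9 1 6 2 3 0
Walk LF starting at row 13, prepending L[row]:
  step 1: row=13, L[13]='$', prepend. Next row=LF[13]=0
  step 2: row=0, L[0]='r', prepend. Next row=LF[0]=12
  step 3: row=12, L[12]='e', prepend. Next row=LF[12]=3
  step 4: row=3, L[3]='m', prepend. Next row=LF[3]=8
  step 5: row=8, L[8]='m', prepend. Next row=LF[8]=9
  step 6: row=9, L[9]='a', prepend. Next row=LF[9]=1
  step 7: row=1, L[1]='h', prepend. Next row=LF[1]=5
  step 8: row=5, L[5]='g', prepend. Next row=LF[5]=4
  step 9: row=4, L[4]='n', prepend. Next row=LF[4]=10
  step 10: row=10, L[10]='i', prepend. Next row=LF[10]=6
  step 11: row=6, L[6]='l', prepend. Next row=LF[6]=7
  step 12: row=7, L[7]='p', prepend. Next row=LF[7]=11
  step 13: row=11, L[11]='a', prepend. Next row=LF[11]=2
  step 14: row=2, L[2]='s', prepend. Next row=LF[2]=13
Reversed output: saplinghammer$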